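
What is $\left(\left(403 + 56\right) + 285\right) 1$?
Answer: $744$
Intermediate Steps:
$\left(\left(403 + 56\right) + 285\right) 1 = \left(459 + 285\right) 1 = 744 \cdot 1 = 744$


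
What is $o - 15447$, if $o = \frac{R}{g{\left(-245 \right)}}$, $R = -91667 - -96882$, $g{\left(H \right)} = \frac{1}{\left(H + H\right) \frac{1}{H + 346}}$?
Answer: $- \frac{4115497}{101} \approx -40748.0$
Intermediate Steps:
$g{\left(H \right)} = \frac{346 + H}{2 H}$ ($g{\left(H \right)} = \frac{1}{2 H \frac{1}{346 + H}} = \frac{346 + H}{2 H}$)
$R = 5215$ ($R = -91667 + 96882 = 5215$)
$o = - \frac{2555350}{101}$ ($o = \frac{5215}{\frac{1}{2} \frac{1}{-245} \left(346 - 245\right)} = \frac{5215}{\frac{1}{2} \left(- \frac{1}{245}\right) 101} = \frac{5215}{- \frac{101}{490}} = 5215 \left(- \frac{490}{101}\right) = - \frac{2555350}{101} \approx -25301.0$)
$o - 15447 = - \frac{2555350}{101} - 15447 = - \frac{4115497}{101}$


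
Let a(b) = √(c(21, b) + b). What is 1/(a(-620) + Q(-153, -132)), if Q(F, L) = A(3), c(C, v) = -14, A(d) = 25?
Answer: 25/1259 - I*√634/1259 ≈ 0.019857 - 0.019999*I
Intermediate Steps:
a(b) = √(-14 + b)
Q(F, L) = 25
1/(a(-620) + Q(-153, -132)) = 1/(√(-14 - 620) + 25) = 1/(√(-634) + 25) = 1/(I*√634 + 25) = 1/(25 + I*√634)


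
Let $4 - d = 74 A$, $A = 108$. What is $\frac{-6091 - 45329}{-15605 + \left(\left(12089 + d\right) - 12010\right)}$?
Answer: $\frac{8570}{3919} \approx 2.1868$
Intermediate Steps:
$d = -7988$ ($d = 4 - 74 \cdot 108 = 4 - 7992 = -7988$)
$\frac{-6091 - 45329}{-15605 + \left(\left(12089 + d\right) - 12010\right)} = \frac{-6091 - 45329}{-15605 + \left(\left(12089 - 7988\right) - 12010\right)} = - \frac{51420}{-15605 + \left(4101 - 12010\right)} = - \frac{51420}{-15605 - 7909} = - \frac{51420}{-23514} = \left(-51420\right) \left(- \frac{1}{23514}\right) = \frac{8570}{3919}$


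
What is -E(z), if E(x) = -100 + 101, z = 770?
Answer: -1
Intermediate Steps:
E(x) = 1
-E(z) = -1*1 = -1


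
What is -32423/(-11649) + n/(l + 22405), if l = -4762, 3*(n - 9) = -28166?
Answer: 462775252/205523307 ≈ 2.2517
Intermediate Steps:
n = -28139/3 (n = 9 + (⅓)*(-28166) = 9 - 28166/3 = -28139/3 ≈ -9379.7)
-32423/(-11649) + n/(l + 22405) = -32423/(-11649) - 28139/(3*(-4762 + 22405)) = -32423*(-1/11649) - 28139/3/17643 = 32423/11649 - 28139/3*1/17643 = 32423/11649 - 28139/52929 = 462775252/205523307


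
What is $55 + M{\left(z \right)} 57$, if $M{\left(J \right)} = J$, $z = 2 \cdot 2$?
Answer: $283$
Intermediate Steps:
$z = 4$
$55 + M{\left(z \right)} 57 = 55 + 4 \cdot 57 = 55 + 228 = 283$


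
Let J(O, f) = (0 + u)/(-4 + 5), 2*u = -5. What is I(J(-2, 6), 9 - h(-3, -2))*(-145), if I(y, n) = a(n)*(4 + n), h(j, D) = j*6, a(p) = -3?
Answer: 13485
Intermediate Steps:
u = -5/2 (u = (½)*(-5) = -5/2 ≈ -2.5000)
J(O, f) = -5/2 (J(O, f) = (0 - 5/2)/(-4 + 5) = -5/2/1 = -5/2*1 = -5/2)
h(j, D) = 6*j
I(y, n) = -12 - 3*n (I(y, n) = -3*(4 + n) = -12 - 3*n)
I(J(-2, 6), 9 - h(-3, -2))*(-145) = (-12 - 3*(9 - 6*(-3)))*(-145) = (-12 - 3*(9 - 1*(-18)))*(-145) = (-12 - 3*(9 + 18))*(-145) = (-12 - 3*27)*(-145) = (-12 - 81)*(-145) = -93*(-145) = 13485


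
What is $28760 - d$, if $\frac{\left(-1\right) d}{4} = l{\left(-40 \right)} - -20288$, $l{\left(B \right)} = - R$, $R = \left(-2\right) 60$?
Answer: $110392$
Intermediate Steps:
$R = -120$
$l{\left(B \right)} = 120$ ($l{\left(B \right)} = \left(-1\right) \left(-120\right) = 120$)
$d = -81632$ ($d = - 4 \left(120 - -20288\right) = - 4 \left(120 + 20288\right) = \left(-4\right) 20408 = -81632$)
$28760 - d = 28760 - -81632 = 28760 + 81632 = 110392$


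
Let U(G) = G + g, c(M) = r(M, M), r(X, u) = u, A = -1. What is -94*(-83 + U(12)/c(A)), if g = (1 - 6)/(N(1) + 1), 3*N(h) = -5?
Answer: 9635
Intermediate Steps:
N(h) = -5/3 (N(h) = (⅓)*(-5) = -5/3)
g = 15/2 (g = (1 - 6)/(-5/3 + 1) = -5/(-⅔) = -5*(-3/2) = 15/2 ≈ 7.5000)
c(M) = M
U(G) = 15/2 + G (U(G) = G + 15/2 = 15/2 + G)
-94*(-83 + U(12)/c(A)) = -94*(-83 + (15/2 + 12)/(-1)) = -94*(-83 + (39/2)*(-1)) = -94*(-83 - 39/2) = -94*(-205/2) = 9635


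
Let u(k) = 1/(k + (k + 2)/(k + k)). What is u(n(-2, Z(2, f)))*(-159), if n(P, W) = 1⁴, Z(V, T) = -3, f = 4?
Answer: -318/5 ≈ -63.600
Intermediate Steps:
n(P, W) = 1
u(k) = 1/(k + (2 + k)/(2*k)) (u(k) = 1/(k + (2 + k)/((2*k))) = 1/(k + (2 + k)*(1/(2*k))) = 1/(k + (2 + k)/(2*k)))
u(n(-2, Z(2, f)))*(-159) = (2*1/(2 + 1 + 2*1²))*(-159) = (2*1/(2 + 1 + 2*1))*(-159) = (2*1/(2 + 1 + 2))*(-159) = (2*1/5)*(-159) = (2*1*(⅕))*(-159) = (⅖)*(-159) = -318/5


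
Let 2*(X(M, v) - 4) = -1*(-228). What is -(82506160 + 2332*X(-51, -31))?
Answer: -82781336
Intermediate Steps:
X(M, v) = 118 (X(M, v) = 4 + (-1*(-228))/2 = 4 + (½)*228 = 4 + 114 = 118)
-(82506160 + 2332*X(-51, -31)) = -2332/(1/(35380 + 118)) = -2332/(1/35498) = -2332/1/35498 = -2332*35498 = -82781336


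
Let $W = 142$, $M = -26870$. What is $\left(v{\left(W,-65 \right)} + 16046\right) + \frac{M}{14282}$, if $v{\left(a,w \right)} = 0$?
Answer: $\frac{114571051}{7141} \approx 16044.0$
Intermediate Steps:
$\left(v{\left(W,-65 \right)} + 16046\right) + \frac{M}{14282} = \left(0 + 16046\right) - \frac{26870}{14282} = 16046 - \frac{13435}{7141} = \frac{114571051}{7141}$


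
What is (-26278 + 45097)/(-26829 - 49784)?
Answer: -18819/76613 ≈ -0.24564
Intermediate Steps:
(-26278 + 45097)/(-26829 - 49784) = 18819/(-76613) = 18819*(-1/76613) = -18819/76613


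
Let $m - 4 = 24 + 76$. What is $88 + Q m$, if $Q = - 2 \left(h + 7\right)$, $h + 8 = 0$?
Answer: $296$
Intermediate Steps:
$h = -8$ ($h = -8 + 0 = -8$)
$Q = 2$ ($Q = - 2 \left(-8 + 7\right) = \left(-2\right) \left(-1\right) = 2$)
$m = 104$ ($m = 4 + \left(24 + 76\right) = 4 + 100 = 104$)
$88 + Q m = 88 + 2 \cdot 104 = 88 + 208 = 296$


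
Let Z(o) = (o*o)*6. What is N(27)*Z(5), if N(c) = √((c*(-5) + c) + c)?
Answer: 1350*I ≈ 1350.0*I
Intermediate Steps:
Z(o) = 6*o² (Z(o) = o²*6 = 6*o²)
N(c) = √3*√(-c) (N(c) = √((-5*c + c) + c) = √(-4*c + c) = √(-3*c) = √3*√(-c))
N(27)*Z(5) = (√3*√(-1*27))*(6*5²) = (√3*√(-27))*(6*25) = (√3*(3*I*√3))*150 = (9*I)*150 = 1350*I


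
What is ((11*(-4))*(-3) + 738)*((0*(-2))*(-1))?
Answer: 0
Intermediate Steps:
((11*(-4))*(-3) + 738)*((0*(-2))*(-1)) = (-44*(-3) + 738)*(0*(-1)) = (132 + 738)*0 = 870*0 = 0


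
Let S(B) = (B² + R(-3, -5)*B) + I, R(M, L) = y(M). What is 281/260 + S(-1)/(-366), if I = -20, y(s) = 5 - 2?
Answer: 54283/47580 ≈ 1.1409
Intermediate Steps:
y(s) = 3
R(M, L) = 3
S(B) = -20 + B² + 3*B (S(B) = (B² + 3*B) - 20 = -20 + B² + 3*B)
281/260 + S(-1)/(-366) = 281/260 + (-20 + (-1)² + 3*(-1))/(-366) = 281*(1/260) + (-20 + 1 - 3)*(-1/366) = 281/260 - 22*(-1/366) = 281/260 + 11/183 = 54283/47580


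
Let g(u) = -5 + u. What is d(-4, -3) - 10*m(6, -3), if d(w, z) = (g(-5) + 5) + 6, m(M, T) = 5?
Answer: -49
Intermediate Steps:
d(w, z) = 1 (d(w, z) = ((-5 - 5) + 5) + 6 = (-10 + 5) + 6 = -5 + 6 = 1)
d(-4, -3) - 10*m(6, -3) = 1 - 10*5 = 1 - 50 = -49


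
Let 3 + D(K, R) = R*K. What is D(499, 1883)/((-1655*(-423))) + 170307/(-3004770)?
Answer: 36054639851/28047124134 ≈ 1.2855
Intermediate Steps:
D(K, R) = -3 + K*R (D(K, R) = -3 + R*K = -3 + K*R)
D(499, 1883)/((-1655*(-423))) + 170307/(-3004770) = (-3 + 499*1883)/((-1655*(-423))) + 170307/(-3004770) = (-3 + 939617)/700065 + 170307*(-1/3004770) = 939614*(1/700065) - 56769/1001590 = 939614/700065 - 56769/1001590 = 36054639851/28047124134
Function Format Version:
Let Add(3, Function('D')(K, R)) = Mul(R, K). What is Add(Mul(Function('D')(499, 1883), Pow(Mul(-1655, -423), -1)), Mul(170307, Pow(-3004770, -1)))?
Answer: Rational(36054639851, 28047124134) ≈ 1.2855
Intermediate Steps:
Function('D')(K, R) = Add(-3, Mul(K, R)) (Function('D')(K, R) = Add(-3, Mul(R, K)) = Add(-3, Mul(K, R)))
Add(Mul(Function('D')(499, 1883), Pow(Mul(-1655, -423), -1)), Mul(170307, Pow(-3004770, -1))) = Add(Mul(Add(-3, Mul(499, 1883)), Pow(Mul(-1655, -423), -1)), Mul(170307, Pow(-3004770, -1))) = Add(Mul(Add(-3, 939617), Pow(700065, -1)), Mul(170307, Rational(-1, 3004770))) = Add(Mul(939614, Rational(1, 700065)), Rational(-56769, 1001590)) = Add(Rational(939614, 700065), Rational(-56769, 1001590)) = Rational(36054639851, 28047124134)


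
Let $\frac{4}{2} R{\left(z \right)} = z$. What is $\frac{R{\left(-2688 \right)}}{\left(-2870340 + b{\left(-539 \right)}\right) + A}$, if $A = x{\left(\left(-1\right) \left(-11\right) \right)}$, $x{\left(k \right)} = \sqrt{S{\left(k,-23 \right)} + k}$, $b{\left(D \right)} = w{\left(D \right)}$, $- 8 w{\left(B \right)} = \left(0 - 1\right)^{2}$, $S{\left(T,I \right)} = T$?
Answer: $\frac{82298392064}{175762185240811} + \frac{28672 \sqrt{22}}{175762185240811} \approx 0.00046824$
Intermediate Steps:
$R{\left(z \right)} = \frac{z}{2}$
$w{\left(B \right)} = - \frac{1}{8}$ ($w{\left(B \right)} = - \frac{\left(0 - 1\right)^{2}}{8} = - \frac{\left(-1\right)^{2}}{8} = \left(- \frac{1}{8}\right) 1 = - \frac{1}{8}$)
$b{\left(D \right)} = - \frac{1}{8}$
$x{\left(k \right)} = \sqrt{2} \sqrt{k}$ ($x{\left(k \right)} = \sqrt{k + k} = \sqrt{2 k} = \sqrt{2} \sqrt{k}$)
$A = \sqrt{22}$ ($A = \sqrt{2} \sqrt{\left(-1\right) \left(-11\right)} = \sqrt{2} \sqrt{11} = \sqrt{22} \approx 4.6904$)
$\frac{R{\left(-2688 \right)}}{\left(-2870340 + b{\left(-539 \right)}\right) + A} = \frac{\frac{1}{2} \left(-2688\right)}{\left(-2870340 - \frac{1}{8}\right) + \sqrt{22}} = - \frac{1344}{- \frac{22962721}{8} + \sqrt{22}}$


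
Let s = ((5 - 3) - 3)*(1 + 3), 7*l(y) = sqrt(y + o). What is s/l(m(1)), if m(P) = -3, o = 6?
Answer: -28*sqrt(3)/3 ≈ -16.166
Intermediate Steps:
l(y) = sqrt(6 + y)/7 (l(y) = sqrt(y + 6)/7 = sqrt(6 + y)/7)
s = -4 (s = (2 - 3)*4 = -1*4 = -4)
s/l(m(1)) = -4/(sqrt(6 - 3)/7) = -4/(sqrt(3)/7) = (7*sqrt(3)/3)*(-4) = -28*sqrt(3)/3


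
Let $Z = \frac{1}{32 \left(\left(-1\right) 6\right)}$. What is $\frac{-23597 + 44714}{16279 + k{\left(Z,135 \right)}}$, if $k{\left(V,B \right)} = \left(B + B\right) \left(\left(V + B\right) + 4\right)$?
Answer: $\frac{675744}{1721843} \approx 0.39245$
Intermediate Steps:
$Z = - \frac{1}{192}$ ($Z = \frac{1}{32 \left(-6\right)} = \frac{1}{-192} = - \frac{1}{192} \approx -0.0052083$)
$k{\left(V,B \right)} = 2 B \left(4 + B + V\right)$ ($k{\left(V,B \right)} = 2 B \left(\left(B + V\right) + 4\right) = 2 B \left(4 + B + V\right)$)
$\frac{-23597 + 44714}{16279 + k{\left(Z,135 \right)}} = \frac{-23597 + 44714}{16279 + 2 \cdot 135 \left(4 + 135 - \frac{1}{192}\right)} = \frac{21117}{16279 + 2 \cdot 135 \cdot \frac{26687}{192}} = \frac{21117}{16279 + \frac{1200915}{32}} = \frac{21117}{\frac{1721843}{32}} = 21117 \cdot \frac{32}{1721843} = \frac{675744}{1721843}$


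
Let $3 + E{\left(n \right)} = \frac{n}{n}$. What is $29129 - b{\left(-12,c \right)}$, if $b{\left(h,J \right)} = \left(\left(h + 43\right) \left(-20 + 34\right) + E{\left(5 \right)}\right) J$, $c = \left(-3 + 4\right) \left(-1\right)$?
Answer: $29561$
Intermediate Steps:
$E{\left(n \right)} = -2$ ($E{\left(n \right)} = -3 + \frac{n}{n} = -3 + 1 = -2$)
$c = -1$ ($c = 1 \left(-1\right) = -1$)
$b{\left(h,J \right)} = J \left(600 + 14 h\right)$ ($b{\left(h,J \right)} = \left(\left(h + 43\right) \left(-20 + 34\right) - 2\right) J = \left(\left(43 + h\right) 14 - 2\right) J = \left(\left(602 + 14 h\right) - 2\right) J = \left(600 + 14 h\right) J = J \left(600 + 14 h\right)$)
$29129 - b{\left(-12,c \right)} = 29129 - 2 \left(-1\right) \left(300 + 7 \left(-12\right)\right) = 29129 - 2 \left(-1\right) \left(300 - 84\right) = 29129 - 2 \left(-1\right) 216 = 29129 - -432 = 29129 + 432 = 29561$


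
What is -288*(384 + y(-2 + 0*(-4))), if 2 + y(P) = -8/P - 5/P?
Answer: -111888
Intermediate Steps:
y(P) = -2 - 13/P (y(P) = -2 + (-8/P - 5/P) = -2 - 13/P)
-288*(384 + y(-2 + 0*(-4))) = -288*(384 + (-2 - 13/(-2 + 0*(-4)))) = -288*(384 + (-2 - 13/(-2 + 0))) = -288*(384 + (-2 - 13/(-2))) = -288*(384 + (-2 - 13*(-½))) = -288*(384 + (-2 + 13/2)) = -288*(384 + 9/2) = -288*777/2 = -111888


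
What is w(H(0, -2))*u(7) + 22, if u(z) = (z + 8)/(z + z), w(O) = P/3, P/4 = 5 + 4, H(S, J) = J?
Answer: 244/7 ≈ 34.857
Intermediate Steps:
P = 36 (P = 4*(5 + 4) = 4*9 = 36)
w(O) = 12 (w(O) = 36/3 = 36*(⅓) = 12)
u(z) = (8 + z)/(2*z) (u(z) = (8 + z)/((2*z)) = (8 + z)*(1/(2*z)) = (8 + z)/(2*z))
w(H(0, -2))*u(7) + 22 = 12*((½)*(8 + 7)/7) + 22 = 12*((½)*(⅐)*15) + 22 = 12*(15/14) + 22 = 90/7 + 22 = 244/7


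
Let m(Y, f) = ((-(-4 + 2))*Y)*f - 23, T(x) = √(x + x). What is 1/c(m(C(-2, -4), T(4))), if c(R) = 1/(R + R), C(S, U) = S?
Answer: -46 - 16*√2 ≈ -68.627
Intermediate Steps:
T(x) = √2*√x (T(x) = √(2*x) = √2*√x)
m(Y, f) = -23 + 2*Y*f (m(Y, f) = ((-1*(-2))*Y)*f - 23 = (2*Y)*f - 23 = 2*Y*f - 23 = -23 + 2*Y*f)
c(R) = 1/(2*R)
1/c(m(C(-2, -4), T(4))) = 1/(1/(2*(-23 + 2*(-2)*(√2*√4)))) = 1/(1/(2*(-23 + 2*(-2)*(√2*2)))) = 1/(1/(2*(-23 + 2*(-2)*(2*√2)))) = 1/(1/(2*(-23 - 8*√2))) = -46 - 16*√2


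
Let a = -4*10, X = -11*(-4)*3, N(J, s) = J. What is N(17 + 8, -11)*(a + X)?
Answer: 2300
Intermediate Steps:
X = 132 (X = 44*3 = 132)
a = -40
N(17 + 8, -11)*(a + X) = (17 + 8)*(-40 + 132) = 25*92 = 2300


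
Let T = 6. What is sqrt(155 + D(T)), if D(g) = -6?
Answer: sqrt(149) ≈ 12.207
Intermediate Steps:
sqrt(155 + D(T)) = sqrt(155 - 6) = sqrt(149)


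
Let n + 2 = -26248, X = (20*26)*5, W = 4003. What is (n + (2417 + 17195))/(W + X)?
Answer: -6638/6603 ≈ -1.0053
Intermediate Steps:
X = 2600 (X = 520*5 = 2600)
n = -26250 (n = -2 - 26248 = -26250)
(n + (2417 + 17195))/(W + X) = (-26250 + (2417 + 17195))/(4003 + 2600) = (-26250 + 19612)/6603 = -6638*1/6603 = -6638/6603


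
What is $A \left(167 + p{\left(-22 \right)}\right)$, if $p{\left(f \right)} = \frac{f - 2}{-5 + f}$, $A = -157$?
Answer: $- \frac{237227}{9} \approx -26359.0$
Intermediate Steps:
$p{\left(f \right)} = \frac{-2 + f}{-5 + f}$
$A \left(167 + p{\left(-22 \right)}\right) = - 157 \left(167 + \frac{-2 - 22}{-5 - 22}\right) = - 157 \left(167 + \frac{1}{-27} \left(-24\right)\right) = - 157 \left(167 - - \frac{8}{9}\right) = - 157 \left(167 + \frac{8}{9}\right) = \left(-157\right) \frac{1511}{9} = - \frac{237227}{9}$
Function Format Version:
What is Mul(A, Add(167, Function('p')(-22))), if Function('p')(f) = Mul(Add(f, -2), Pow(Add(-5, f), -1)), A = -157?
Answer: Rational(-237227, 9) ≈ -26359.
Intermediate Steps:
Function('p')(f) = Mul(Pow(Add(-5, f), -1), Add(-2, f)) (Function('p')(f) = Mul(Add(-2, f), Pow(Add(-5, f), -1)) = Mul(Pow(Add(-5, f), -1), Add(-2, f)))
Mul(A, Add(167, Function('p')(-22))) = Mul(-157, Add(167, Mul(Pow(Add(-5, -22), -1), Add(-2, -22)))) = Mul(-157, Add(167, Mul(Pow(-27, -1), -24))) = Mul(-157, Add(167, Mul(Rational(-1, 27), -24))) = Mul(-157, Add(167, Rational(8, 9))) = Mul(-157, Rational(1511, 9)) = Rational(-237227, 9)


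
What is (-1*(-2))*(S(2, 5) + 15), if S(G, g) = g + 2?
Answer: 44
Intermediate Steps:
S(G, g) = 2 + g
(-1*(-2))*(S(2, 5) + 15) = (-1*(-2))*((2 + 5) + 15) = 2*(7 + 15) = 2*22 = 44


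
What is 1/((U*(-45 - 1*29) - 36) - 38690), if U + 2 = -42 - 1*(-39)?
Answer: -1/38356 ≈ -2.6072e-5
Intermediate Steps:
U = -5 (U = -2 + (-42 - 1*(-39)) = -2 + (-42 + 39) = -2 - 3 = -5)
1/((U*(-45 - 1*29) - 36) - 38690) = 1/((-5*(-45 - 1*29) - 36) - 38690) = 1/((-5*(-45 - 29) - 36) - 38690) = 1/((-5*(-74) - 36) - 38690) = 1/((370 - 36) - 38690) = 1/(334 - 38690) = 1/(-38356) = -1/38356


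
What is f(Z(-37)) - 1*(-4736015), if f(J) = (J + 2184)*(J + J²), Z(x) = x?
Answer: 7595819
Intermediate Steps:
f(J) = (2184 + J)*(J + J²)
f(Z(-37)) - 1*(-4736015) = -37*(2184 + (-37)² + 2185*(-37)) - 1*(-4736015) = -37*(2184 + 1369 - 80845) + 4736015 = -37*(-77292) + 4736015 = 2859804 + 4736015 = 7595819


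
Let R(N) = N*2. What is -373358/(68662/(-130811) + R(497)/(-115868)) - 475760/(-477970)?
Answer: 135239793387577659524/193237409892875 ≈ 6.9986e+5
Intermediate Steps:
R(N) = 2*N
-373358/(68662/(-130811) + R(497)/(-115868)) - 475760/(-477970) = -373358/(68662/(-130811) + (2*497)/(-115868)) - 475760/(-477970) = -373358/(68662*(-1/130811) + 994*(-1/115868)) - 475760*(-1/477970) = -373358/(-68662/130811 - 497/57934) + 47576/47797 = -373358/(-4042877375/7578404474) + 47576/47797 = -373358*(-7578404474/4042877375) + 47576/47797 = 2829457937603692/4042877375 + 47576/47797 = 135239793387577659524/193237409892875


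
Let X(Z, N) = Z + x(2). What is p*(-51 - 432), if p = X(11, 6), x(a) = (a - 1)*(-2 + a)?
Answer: -5313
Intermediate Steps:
x(a) = (-1 + a)*(-2 + a)
X(Z, N) = Z (X(Z, N) = Z + (2 + 2**2 - 3*2) = Z + (2 + 4 - 6) = Z + 0 = Z)
p = 11
p*(-51 - 432) = 11*(-51 - 432) = 11*(-483) = -5313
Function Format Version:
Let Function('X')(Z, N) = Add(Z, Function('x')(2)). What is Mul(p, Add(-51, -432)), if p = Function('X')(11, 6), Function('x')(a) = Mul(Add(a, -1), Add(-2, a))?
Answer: -5313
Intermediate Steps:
Function('x')(a) = Mul(Add(-1, a), Add(-2, a))
Function('X')(Z, N) = Z (Function('X')(Z, N) = Add(Z, Add(2, Pow(2, 2), Mul(-3, 2))) = Add(Z, Add(2, 4, -6)) = Add(Z, 0) = Z)
p = 11
Mul(p, Add(-51, -432)) = Mul(11, Add(-51, -432)) = Mul(11, -483) = -5313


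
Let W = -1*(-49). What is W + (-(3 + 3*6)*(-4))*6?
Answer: 553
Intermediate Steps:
W = 49
W + (-(3 + 3*6)*(-4))*6 = 49 + (-(3 + 3*6)*(-4))*6 = 49 + (-(3 + 18)*(-4))*6 = 49 + (-1*21*(-4))*6 = 49 - 21*(-4)*6 = 49 + 84*6 = 49 + 504 = 553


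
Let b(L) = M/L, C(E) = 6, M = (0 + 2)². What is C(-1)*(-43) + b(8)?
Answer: -515/2 ≈ -257.50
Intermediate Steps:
M = 4 (M = 2² = 4)
b(L) = 4/L
C(-1)*(-43) + b(8) = 6*(-43) + 4/8 = -258 + 4*(⅛) = -258 + ½ = -515/2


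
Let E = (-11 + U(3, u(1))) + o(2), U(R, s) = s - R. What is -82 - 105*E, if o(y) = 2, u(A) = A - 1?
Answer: 1178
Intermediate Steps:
u(A) = -1 + A
E = -12 (E = (-11 + ((-1 + 1) - 1*3)) + 2 = (-11 + (0 - 3)) + 2 = (-11 - 3) + 2 = -14 + 2 = -12)
-82 - 105*E = -82 - 105*(-12) = -82 + 1260 = 1178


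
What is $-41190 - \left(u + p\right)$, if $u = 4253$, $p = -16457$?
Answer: $-28986$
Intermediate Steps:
$-41190 - \left(u + p\right) = -41190 - \left(4253 - 16457\right) = -41190 - -12204 = -41190 + 12204 = -28986$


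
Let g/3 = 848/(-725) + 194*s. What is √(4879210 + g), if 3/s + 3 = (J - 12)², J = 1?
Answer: √357100569580669/8555 ≈ 2208.9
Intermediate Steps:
s = 3/118 (s = 3/(-3 + (1 - 12)²) = 3/(-3 + (-11)²) = 3/(-3 + 121) = 3/118 ≈ 0.025424)
g = 482829/42775 (g = 3*(848/(-725) + 194*(3/118)) = 3*(848*(-1/725) + 291/59) = 3*(-848/725 + 291/59) = 3*(160943/42775) = 482829/42775 ≈ 11.288)
√(4879210 + g) = √(4879210 + 482829/42775) = √(208708690579/42775) = √357100569580669/8555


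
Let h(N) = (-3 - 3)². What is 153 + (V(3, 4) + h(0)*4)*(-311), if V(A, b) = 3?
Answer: -45564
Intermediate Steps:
h(N) = 36 (h(N) = (-6)² = 36)
153 + (V(3, 4) + h(0)*4)*(-311) = 153 + (3 + 36*4)*(-311) = 153 + (3 + 144)*(-311) = 153 + 147*(-311) = 153 - 45717 = -45564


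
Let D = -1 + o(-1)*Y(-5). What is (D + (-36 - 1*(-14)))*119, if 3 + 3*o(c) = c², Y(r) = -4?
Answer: -7259/3 ≈ -2419.7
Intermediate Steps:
o(c) = -1 + c²/3
D = 5/3 (D = -1 + (-1 + (⅓)*(-1)²)*(-4) = -1 + (-1 + (⅓)*1)*(-4) = -1 + (-1 + ⅓)*(-4) = -1 - ⅔*(-4) = -1 + 8/3 = 5/3 ≈ 1.6667)
(D + (-36 - 1*(-14)))*119 = (5/3 + (-36 - 1*(-14)))*119 = (5/3 + (-36 + 14))*119 = (5/3 - 22)*119 = -61/3*119 = -7259/3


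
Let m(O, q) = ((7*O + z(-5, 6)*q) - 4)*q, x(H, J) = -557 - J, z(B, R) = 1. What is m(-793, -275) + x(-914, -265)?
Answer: 1602958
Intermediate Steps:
m(O, q) = q*(-4 + q + 7*O) (m(O, q) = ((7*O + 1*q) - 4)*q = ((7*O + q) - 4)*q = ((q + 7*O) - 4)*q = (-4 + q + 7*O)*q = q*(-4 + q + 7*O))
m(-793, -275) + x(-914, -265) = -275*(-4 - 275 + 7*(-793)) + (-557 - 1*(-265)) = -275*(-4 - 275 - 5551) + (-557 + 265) = -275*(-5830) - 292 = 1603250 - 292 = 1602958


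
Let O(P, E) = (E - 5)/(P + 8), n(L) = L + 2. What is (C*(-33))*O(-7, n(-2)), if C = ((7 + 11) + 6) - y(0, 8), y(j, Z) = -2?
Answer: 4290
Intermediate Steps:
n(L) = 2 + L
O(P, E) = (-5 + E)/(8 + P)
C = 26 (C = ((7 + 11) + 6) - 1*(-2) = (18 + 6) + 2 = 24 + 2 = 26)
(C*(-33))*O(-7, n(-2)) = (26*(-33))*((-5 + (2 - 2))/(8 - 7)) = -858*(-5 + 0)/1 = -858*(-5) = 4290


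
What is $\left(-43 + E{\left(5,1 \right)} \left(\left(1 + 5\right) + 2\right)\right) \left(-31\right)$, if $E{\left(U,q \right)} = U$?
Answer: $93$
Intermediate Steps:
$\left(-43 + E{\left(5,1 \right)} \left(\left(1 + 5\right) + 2\right)\right) \left(-31\right) = \left(-43 + 5 \left(\left(1 + 5\right) + 2\right)\right) \left(-31\right) = \left(-43 + 5 \left(6 + 2\right)\right) \left(-31\right) = \left(-43 + 5 \cdot 8\right) \left(-31\right) = \left(-43 + 40\right) \left(-31\right) = \left(-3\right) \left(-31\right) = 93$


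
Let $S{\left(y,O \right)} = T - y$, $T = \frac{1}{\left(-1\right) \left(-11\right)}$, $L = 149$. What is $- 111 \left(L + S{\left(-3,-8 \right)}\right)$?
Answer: $- \frac{185703}{11} \approx -16882.0$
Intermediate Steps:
$T = \frac{1}{11} \approx 0.090909$
$S{\left(y,O \right)} = \frac{1}{11} - y$
$- 111 \left(L + S{\left(-3,-8 \right)}\right) = - 111 \left(149 + \left(\frac{1}{11} - -3\right)\right) = - 111 \left(149 + \left(\frac{1}{11} + 3\right)\right) = - 111 \left(149 + \frac{34}{11}\right) = \left(-111\right) \frac{1673}{11} = - \frac{185703}{11}$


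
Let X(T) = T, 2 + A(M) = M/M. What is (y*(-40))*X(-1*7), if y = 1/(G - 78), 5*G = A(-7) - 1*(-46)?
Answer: -280/69 ≈ -4.0580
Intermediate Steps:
A(M) = -1 (A(M) = -2 + M/M = -2 + 1 = -1)
G = 9 (G = (-1 - 1*(-46))/5 = (-1 + 46)/5 = (⅕)*45 = 9)
y = -1/69 (y = 1/(9 - 78) = 1/(-69) = -1/69 ≈ -0.014493)
(y*(-40))*X(-1*7) = (-1/69*(-40))*(-1*7) = (40/69)*(-7) = -280/69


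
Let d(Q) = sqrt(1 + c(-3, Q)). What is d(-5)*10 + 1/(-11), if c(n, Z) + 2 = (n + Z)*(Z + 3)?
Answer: -1/11 + 10*sqrt(15) ≈ 38.639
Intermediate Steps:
c(n, Z) = -2 + (3 + Z)*(Z + n) (c(n, Z) = -2 + (n + Z)*(Z + 3) = -2 + (Z + n)*(3 + Z) = -2 + (3 + Z)*(Z + n))
d(Q) = sqrt(-10 + Q**2) (d(Q) = sqrt(1 + (-2 + Q**2 + 3*Q + 3*(-3) + Q*(-3))) = sqrt(1 + (-2 + Q**2 + 3*Q - 9 - 3*Q)) = sqrt(1 + (-11 + Q**2)) = sqrt(-10 + Q**2))
d(-5)*10 + 1/(-11) = sqrt(-10 + (-5)**2)*10 + 1/(-11) = sqrt(-10 + 25)*10 - 1/11 = sqrt(15)*10 - 1/11 = 10*sqrt(15) - 1/11 = -1/11 + 10*sqrt(15)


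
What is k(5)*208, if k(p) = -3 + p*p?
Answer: 4576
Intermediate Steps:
k(p) = -3 + p**2
k(5)*208 = (-3 + 5**2)*208 = (-3 + 25)*208 = 22*208 = 4576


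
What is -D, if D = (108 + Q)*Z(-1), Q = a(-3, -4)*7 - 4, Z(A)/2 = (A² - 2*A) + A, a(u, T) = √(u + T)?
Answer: -416 - 28*I*√7 ≈ -416.0 - 74.081*I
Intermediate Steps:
a(u, T) = √(T + u)
Z(A) = -2*A + 2*A² (Z(A) = 2*((A² - 2*A) + A) = 2*(A² - A) = -2*A + 2*A²)
Q = -4 + 7*I*√7 (Q = √(-4 - 3)*7 - 4 = √(-7)*7 - 4 = (I*√7)*7 - 4 = 7*I*√7 - 4 = -4 + 7*I*√7 ≈ -4.0 + 18.52*I)
D = 416 + 28*I*√7 (D = (108 + (-4 + 7*I*√7))*(2*(-1)*(-1 - 1)) = (104 + 7*I*√7)*(2*(-1)*(-2)) = (104 + 7*I*√7)*4 = 416 + 28*I*√7 ≈ 416.0 + 74.081*I)
-D = -(416 + 28*I*√7) = -416 - 28*I*√7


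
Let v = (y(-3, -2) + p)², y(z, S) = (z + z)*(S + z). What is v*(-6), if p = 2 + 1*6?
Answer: -8664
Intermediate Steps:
y(z, S) = 2*z*(S + z) (y(z, S) = (2*z)*(S + z) = 2*z*(S + z))
p = 8 (p = 2 + 6 = 8)
v = 1444 (v = (2*(-3)*(-2 - 3) + 8)² = (2*(-3)*(-5) + 8)² = (30 + 8)² = 38² = 1444)
v*(-6) = 1444*(-6) = -8664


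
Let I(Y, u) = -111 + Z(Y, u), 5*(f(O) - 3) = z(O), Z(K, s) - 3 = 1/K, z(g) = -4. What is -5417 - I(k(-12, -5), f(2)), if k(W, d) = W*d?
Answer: -318541/60 ≈ -5309.0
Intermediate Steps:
Z(K, s) = 3 + 1/K
f(O) = 11/5 (f(O) = 3 + (1/5)*(-4) = 3 - 4/5 = 11/5)
I(Y, u) = -108 + 1/Y (I(Y, u) = -111 + (3 + 1/Y) = -108 + 1/Y)
-5417 - I(k(-12, -5), f(2)) = -5417 - (-108 + 1/(-12*(-5))) = -5417 - (-108 + 1/60) = -5417 - 1*(-6479/60) = -5417 + 6479/60 = -318541/60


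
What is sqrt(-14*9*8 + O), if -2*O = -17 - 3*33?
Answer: 5*I*sqrt(38) ≈ 30.822*I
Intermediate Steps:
O = 58 (O = -(-17 - 3*33)/2 = -(-17 - 99)/2 = -1/2*(-116) = 58)
sqrt(-14*9*8 + O) = sqrt(-14*9*8 + 58) = sqrt(-126*8 + 58) = sqrt(-1008 + 58) = sqrt(-950) = 5*I*sqrt(38)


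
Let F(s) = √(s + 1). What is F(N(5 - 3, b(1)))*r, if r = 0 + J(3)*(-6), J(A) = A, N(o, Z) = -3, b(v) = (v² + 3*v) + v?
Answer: -18*I*√2 ≈ -25.456*I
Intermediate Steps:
b(v) = v² + 4*v
F(s) = √(1 + s)
r = -18 (r = 0 + 3*(-6) = 0 - 18 = -18)
F(N(5 - 3, b(1)))*r = √(1 - 3)*(-18) = √(-2)*(-18) = (I*√2)*(-18) = -18*I*√2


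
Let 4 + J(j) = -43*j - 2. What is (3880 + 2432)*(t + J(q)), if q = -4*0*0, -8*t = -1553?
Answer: 1187445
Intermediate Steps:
t = 1553/8 (t = -⅛*(-1553) = 1553/8 ≈ 194.13)
q = 0 (q = 0*0 = 0)
J(j) = -6 - 43*j (J(j) = -4 + (-43*j - 2) = -4 + (-2 - 43*j) = -6 - 43*j)
(3880 + 2432)*(t + J(q)) = (3880 + 2432)*(1553/8 + (-6 - 43*0)) = 6312*(1553/8 + (-6 + 0)) = 6312*(1553/8 - 6) = 6312*(1505/8) = 1187445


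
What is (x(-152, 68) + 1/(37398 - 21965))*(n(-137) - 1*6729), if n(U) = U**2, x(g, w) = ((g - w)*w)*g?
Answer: 422524624626440/15433 ≈ 2.7378e+10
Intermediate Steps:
x(g, w) = g*w*(g - w) (x(g, w) = (w*(g - w))*g = g*w*(g - w))
(x(-152, 68) + 1/(37398 - 21965))*(n(-137) - 1*6729) = (-152*68*(-152 - 1*68) + 1/(37398 - 21965))*((-137)**2 - 1*6729) = (-152*68*(-152 - 68) + 1/15433)*(18769 - 6729) = (-152*68*(-220) + 1/15433)*12040 = (2273920 + 1/15433)*12040 = (35093407361/15433)*12040 = 422524624626440/15433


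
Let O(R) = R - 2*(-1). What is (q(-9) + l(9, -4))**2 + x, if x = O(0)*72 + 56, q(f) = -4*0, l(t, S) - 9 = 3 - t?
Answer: 209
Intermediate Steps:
l(t, S) = 12 - t (l(t, S) = 9 + (3 - t) = 12 - t)
q(f) = 0
O(R) = 2 + R (O(R) = R + 2 = 2 + R)
x = 200 (x = (2 + 0)*72 + 56 = 2*72 + 56 = 144 + 56 = 200)
(q(-9) + l(9, -4))**2 + x = (0 + (12 - 1*9))**2 + 200 = (0 + (12 - 9))**2 + 200 = (0 + 3)**2 + 200 = 3**2 + 200 = 9 + 200 = 209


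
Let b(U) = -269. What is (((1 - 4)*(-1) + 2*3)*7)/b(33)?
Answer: -63/269 ≈ -0.23420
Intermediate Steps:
(((1 - 4)*(-1) + 2*3)*7)/b(33) = (((1 - 4)*(-1) + 2*3)*7)/(-269) = ((-3*(-1) + 6)*7)*(-1/269) = ((3 + 6)*7)*(-1/269) = (9*7)*(-1/269) = 63*(-1/269) = -63/269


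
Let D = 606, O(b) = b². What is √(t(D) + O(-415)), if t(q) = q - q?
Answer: 415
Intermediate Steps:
t(q) = 0
√(t(D) + O(-415)) = √(0 + (-415)²) = √(0 + 172225) = √172225 = 415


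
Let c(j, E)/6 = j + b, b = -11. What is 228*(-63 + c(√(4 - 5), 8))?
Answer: -29412 + 1368*I ≈ -29412.0 + 1368.0*I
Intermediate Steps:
c(j, E) = -66 + 6*j (c(j, E) = 6*(j - 11) = 6*(-11 + j) = -66 + 6*j)
228*(-63 + c(√(4 - 5), 8)) = 228*(-63 + (-66 + 6*√(4 - 5))) = 228*(-63 + (-66 + 6*√(-1))) = 228*(-63 + (-66 + 6*I)) = 228*(-129 + 6*I) = -29412 + 1368*I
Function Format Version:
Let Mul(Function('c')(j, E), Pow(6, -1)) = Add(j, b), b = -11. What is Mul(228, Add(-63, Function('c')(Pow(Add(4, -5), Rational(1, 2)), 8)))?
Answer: Add(-29412, Mul(1368, I)) ≈ Add(-29412., Mul(1368.0, I))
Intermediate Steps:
Function('c')(j, E) = Add(-66, Mul(6, j)) (Function('c')(j, E) = Mul(6, Add(j, -11)) = Mul(6, Add(-11, j)) = Add(-66, Mul(6, j)))
Mul(228, Add(-63, Function('c')(Pow(Add(4, -5), Rational(1, 2)), 8))) = Mul(228, Add(-63, Add(-66, Mul(6, Pow(Add(4, -5), Rational(1, 2)))))) = Mul(228, Add(-63, Add(-66, Mul(6, Pow(-1, Rational(1, 2)))))) = Mul(228, Add(-63, Add(-66, Mul(6, I)))) = Mul(228, Add(-129, Mul(6, I))) = Add(-29412, Mul(1368, I))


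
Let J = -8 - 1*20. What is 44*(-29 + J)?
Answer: -2508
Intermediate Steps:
J = -28 (J = -8 - 20 = -28)
44*(-29 + J) = 44*(-29 - 28) = 44*(-57) = -2508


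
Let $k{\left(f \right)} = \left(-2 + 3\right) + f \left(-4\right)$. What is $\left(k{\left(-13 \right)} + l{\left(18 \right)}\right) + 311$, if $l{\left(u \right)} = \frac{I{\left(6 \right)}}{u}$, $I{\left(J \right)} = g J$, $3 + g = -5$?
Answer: $\frac{1084}{3} \approx 361.33$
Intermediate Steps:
$g = -8$ ($g = -3 - 5 = -8$)
$I{\left(J \right)} = - 8 J$
$l{\left(u \right)} = - \frac{48}{u}$ ($l{\left(u \right)} = \frac{\left(-8\right) 6}{u} = - \frac{48}{u}$)
$k{\left(f \right)} = 1 - 4 f$
$\left(k{\left(-13 \right)} + l{\left(18 \right)}\right) + 311 = \left(\left(1 - -52\right) - \frac{48}{18}\right) + 311 = \left(\left(1 + 52\right) - \frac{8}{3}\right) + 311 = \left(53 - \frac{8}{3}\right) + 311 = \frac{151}{3} + 311 = \frac{1084}{3}$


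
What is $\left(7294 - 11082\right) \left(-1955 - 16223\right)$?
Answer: $68858264$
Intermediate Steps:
$\left(7294 - 11082\right) \left(-1955 - 16223\right) = \left(-3788\right) \left(-18178\right) = 68858264$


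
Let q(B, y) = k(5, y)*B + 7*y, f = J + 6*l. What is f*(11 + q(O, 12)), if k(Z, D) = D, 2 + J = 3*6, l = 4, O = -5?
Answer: 1400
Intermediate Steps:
J = 16 (J = -2 + 3*6 = -2 + 18 = 16)
f = 40 (f = 16 + 6*4 = 16 + 24 = 40)
q(B, y) = 7*y + B*y (q(B, y) = y*B + 7*y = B*y + 7*y = 7*y + B*y)
f*(11 + q(O, 12)) = 40*(11 + 12*(7 - 5)) = 40*(11 + 12*2) = 40*(11 + 24) = 40*35 = 1400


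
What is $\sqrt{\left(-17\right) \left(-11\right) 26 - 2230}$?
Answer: $2 \sqrt{658} \approx 51.303$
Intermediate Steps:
$\sqrt{\left(-17\right) \left(-11\right) 26 - 2230} = \sqrt{187 \cdot 26 - 2230} = \sqrt{4862 - 2230} = \sqrt{2632} = 2 \sqrt{658}$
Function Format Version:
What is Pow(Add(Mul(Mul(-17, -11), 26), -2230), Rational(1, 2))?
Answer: Mul(2, Pow(658, Rational(1, 2))) ≈ 51.303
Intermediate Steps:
Pow(Add(Mul(Mul(-17, -11), 26), -2230), Rational(1, 2)) = Pow(Add(Mul(187, 26), -2230), Rational(1, 2)) = Pow(Add(4862, -2230), Rational(1, 2)) = Pow(2632, Rational(1, 2)) = Mul(2, Pow(658, Rational(1, 2)))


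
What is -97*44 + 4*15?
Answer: -4208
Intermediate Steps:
-97*44 + 4*15 = -4268 + 60 = -4208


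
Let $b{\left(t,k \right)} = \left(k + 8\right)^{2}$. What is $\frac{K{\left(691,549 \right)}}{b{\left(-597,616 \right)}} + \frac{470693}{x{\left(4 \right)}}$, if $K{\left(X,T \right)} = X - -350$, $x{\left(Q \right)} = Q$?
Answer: $\frac{15273046811}{129792} \approx 1.1767 \cdot 10^{5}$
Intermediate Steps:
$b{\left(t,k \right)} = \left(8 + k\right)^{2}$
$K{\left(X,T \right)} = 350 + X$ ($K{\left(X,T \right)} = X + 350 = 350 + X$)
$\frac{K{\left(691,549 \right)}}{b{\left(-597,616 \right)}} + \frac{470693}{x{\left(4 \right)}} = \frac{350 + 691}{\left(8 + 616\right)^{2}} + \frac{470693}{4} = \frac{1041}{624^{2}} + 470693 \cdot \frac{1}{4} = \frac{1041}{389376} + \frac{470693}{4} = 1041 \cdot \frac{1}{389376} + \frac{470693}{4} = \frac{347}{129792} + \frac{470693}{4} = \frac{15273046811}{129792}$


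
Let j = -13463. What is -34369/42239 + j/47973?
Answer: -2217447694/2026331547 ≈ -1.0943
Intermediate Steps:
-34369/42239 + j/47973 = -34369/42239 - 13463/47973 = -2217447694/2026331547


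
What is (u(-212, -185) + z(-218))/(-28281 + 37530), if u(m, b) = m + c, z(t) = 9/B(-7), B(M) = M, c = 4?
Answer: -1465/64743 ≈ -0.022628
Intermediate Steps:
z(t) = -9/7 (z(t) = 9/(-7) = 9*(-⅐) = -9/7)
u(m, b) = 4 + m (u(m, b) = m + 4 = 4 + m)
(u(-212, -185) + z(-218))/(-28281 + 37530) = ((4 - 212) - 9/7)/(-28281 + 37530) = (-208 - 9/7)/9249 = -1465/7*1/9249 = -1465/64743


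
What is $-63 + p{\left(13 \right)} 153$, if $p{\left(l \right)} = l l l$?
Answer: $336078$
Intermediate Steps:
$p{\left(l \right)} = l^{3}$ ($p{\left(l \right)} = l^{2} l = l^{3}$)
$-63 + p{\left(13 \right)} 153 = -63 + 13^{3} \cdot 153 = -63 + 2197 \cdot 153 = -63 + 336141 = 336078$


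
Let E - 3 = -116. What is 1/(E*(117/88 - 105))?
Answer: 88/1030899 ≈ 8.5362e-5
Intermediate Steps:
E = -113 (E = 3 - 116 = -113)
1/(E*(117/88 - 105)) = 1/(-113*(117/88 - 105)) = 1/(-113*(-9123/88)) = 1/(1030899/88) = 88/1030899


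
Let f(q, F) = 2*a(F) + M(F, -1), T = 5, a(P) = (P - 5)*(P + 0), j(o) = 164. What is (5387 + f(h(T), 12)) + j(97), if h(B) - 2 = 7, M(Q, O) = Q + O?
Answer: 5730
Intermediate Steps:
M(Q, O) = O + Q
a(P) = P*(-5 + P) (a(P) = (-5 + P)*P = P*(-5 + P))
h(B) = 9 (h(B) = 2 + 7 = 9)
f(q, F) = -1 + F + 2*F*(-5 + F) (f(q, F) = 2*(F*(-5 + F)) + (-1 + F) = 2*F*(-5 + F) + (-1 + F) = -1 + F + 2*F*(-5 + F))
(5387 + f(h(T), 12)) + j(97) = (5387 + (-1 + 12 + 2*12*(-5 + 12))) + 164 = (5387 + (-1 + 12 + 2*12*7)) + 164 = (5387 + (-1 + 12 + 168)) + 164 = (5387 + 179) + 164 = 5566 + 164 = 5730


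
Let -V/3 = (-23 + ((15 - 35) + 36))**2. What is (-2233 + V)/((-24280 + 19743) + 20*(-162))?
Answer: 340/1111 ≈ 0.30603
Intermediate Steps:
V = -147 (V = -3*(-23 + ((15 - 35) + 36))**2 = -3*(-23 + (-20 + 36))**2 = -3*(-23 + 16)**2 = -3*(-7)**2 = -3*49 = -147)
(-2233 + V)/((-24280 + 19743) + 20*(-162)) = (-2233 - 147)/((-24280 + 19743) + 20*(-162)) = -2380/(-4537 - 3240) = -2380/(-7777) = -2380*(-1/7777) = 340/1111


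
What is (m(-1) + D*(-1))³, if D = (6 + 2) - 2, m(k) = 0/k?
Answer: -216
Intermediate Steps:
m(k) = 0
D = 6 (D = 8 - 2 = 6)
(m(-1) + D*(-1))³ = (0 + 6*(-1))³ = (0 - 6)³ = (-6)³ = -216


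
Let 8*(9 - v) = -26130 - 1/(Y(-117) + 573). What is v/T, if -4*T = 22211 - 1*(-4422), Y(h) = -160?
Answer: -10821427/21998858 ≈ -0.49191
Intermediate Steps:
T = -26633/4 (T = -(22211 - 1*(-4422))/4 = -(22211 + 4422)/4 = -1/4*26633 = -26633/4 ≈ -6658.3)
v = 10821427/3304 (v = 9 - (-26130 - 1/(-160 + 573))/8 = 9 - (-26130 - 1/413)/8 = 9 - 1/8*(-10791691/413) = 9 + 10791691/3304 = 10821427/3304 ≈ 3275.3)
v/T = 10821427/(3304*(-26633/4)) = (10821427/3304)*(-4/26633) = -10821427/21998858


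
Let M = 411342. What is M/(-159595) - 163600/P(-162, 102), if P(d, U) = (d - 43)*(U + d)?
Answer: -311692486/19630185 ≈ -15.878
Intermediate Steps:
P(d, U) = (-43 + d)*(U + d)
M/(-159595) - 163600/P(-162, 102) = 411342/(-159595) - 163600/((-162)² - 43*102 - 43*(-162) + 102*(-162)) = 411342*(-1/159595) - 163600/(26244 - 4386 + 6966 - 16524) = -411342/159595 - 163600/12300 = -411342/159595 - 163600*1/12300 = -411342/159595 - 1636/123 = -311692486/19630185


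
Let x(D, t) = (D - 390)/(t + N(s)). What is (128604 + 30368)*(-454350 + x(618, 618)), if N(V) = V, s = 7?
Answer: -45143043879384/625 ≈ -7.2229e+10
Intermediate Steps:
x(D, t) = (-390 + D)/(7 + t) (x(D, t) = (D - 390)/(t + 7) = (-390 + D)/(7 + t))
(128604 + 30368)*(-454350 + x(618, 618)) = (128604 + 30368)*(-454350 + (-390 + 618)/(7 + 618)) = 158972*(-454350 + 228/625) = 158972*(-283968522/625) = -45143043879384/625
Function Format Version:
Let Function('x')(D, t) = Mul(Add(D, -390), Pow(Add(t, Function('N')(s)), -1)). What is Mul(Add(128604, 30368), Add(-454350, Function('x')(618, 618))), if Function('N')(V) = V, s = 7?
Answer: Rational(-45143043879384, 625) ≈ -7.2229e+10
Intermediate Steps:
Function('x')(D, t) = Mul(Pow(Add(7, t), -1), Add(-390, D)) (Function('x')(D, t) = Mul(Add(D, -390), Pow(Add(t, 7), -1)) = Mul(Add(-390, D), Pow(Add(7, t), -1)) = Mul(Pow(Add(7, t), -1), Add(-390, D)))
Mul(Add(128604, 30368), Add(-454350, Function('x')(618, 618))) = Mul(Add(128604, 30368), Add(-454350, Mul(Pow(Add(7, 618), -1), Add(-390, 618)))) = Mul(158972, Add(-454350, Mul(Pow(625, -1), 228))) = Mul(158972, Add(-454350, Mul(Rational(1, 625), 228))) = Mul(158972, Add(-454350, Rational(228, 625))) = Mul(158972, Rational(-283968522, 625)) = Rational(-45143043879384, 625)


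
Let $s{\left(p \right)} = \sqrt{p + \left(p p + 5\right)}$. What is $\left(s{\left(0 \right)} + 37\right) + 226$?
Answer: $263 + \sqrt{5} \approx 265.24$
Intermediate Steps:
$s{\left(p \right)} = \sqrt{5 + p + p^{2}}$ ($s{\left(p \right)} = \sqrt{p + \left(p^{2} + 5\right)} = \sqrt{p + \left(5 + p^{2}\right)} = \sqrt{5 + p + p^{2}}$)
$\left(s{\left(0 \right)} + 37\right) + 226 = \left(\sqrt{5 + 0 + 0^{2}} + 37\right) + 226 = \left(\sqrt{5 + 0 + 0} + 37\right) + 226 = \left(\sqrt{5} + 37\right) + 226 = \left(37 + \sqrt{5}\right) + 226 = 263 + \sqrt{5}$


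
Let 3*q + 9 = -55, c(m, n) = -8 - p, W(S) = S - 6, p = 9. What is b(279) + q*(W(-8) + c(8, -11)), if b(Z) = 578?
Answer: 3718/3 ≈ 1239.3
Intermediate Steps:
W(S) = -6 + S
c(m, n) = -17 (c(m, n) = -8 - 1*9 = -8 - 9 = -17)
q = -64/3 (q = -3 + (⅓)*(-55) = -3 - 55/3 = -64/3 ≈ -21.333)
b(279) + q*(W(-8) + c(8, -11)) = 578 - 64*((-6 - 8) - 17)/3 = 578 - 64*(-14 - 17)/3 = 578 - 64/3*(-31) = 578 + 1984/3 = 3718/3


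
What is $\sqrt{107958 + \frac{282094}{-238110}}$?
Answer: $\frac{\sqrt{1530189942442365}}{119055} \approx 328.57$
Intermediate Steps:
$\sqrt{107958 + \frac{282094}{-238110}} = \sqrt{107958 + 282094 \left(- \frac{1}{238110}\right)} = \sqrt{107958 - \frac{141047}{119055}} = \sqrt{\frac{12852798643}{119055}} = \frac{\sqrt{1530189942442365}}{119055}$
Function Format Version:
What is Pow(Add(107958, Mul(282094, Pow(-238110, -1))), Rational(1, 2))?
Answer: Mul(Rational(1, 119055), Pow(1530189942442365, Rational(1, 2))) ≈ 328.57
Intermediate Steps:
Pow(Add(107958, Mul(282094, Pow(-238110, -1))), Rational(1, 2)) = Pow(Add(107958, Mul(282094, Rational(-1, 238110))), Rational(1, 2)) = Pow(Add(107958, Rational(-141047, 119055)), Rational(1, 2)) = Pow(Rational(12852798643, 119055), Rational(1, 2)) = Mul(Rational(1, 119055), Pow(1530189942442365, Rational(1, 2)))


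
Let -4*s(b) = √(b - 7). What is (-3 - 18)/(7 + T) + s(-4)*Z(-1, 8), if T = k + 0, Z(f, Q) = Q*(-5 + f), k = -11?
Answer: 21/4 + 12*I*√11 ≈ 5.25 + 39.799*I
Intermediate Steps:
s(b) = -√(-7 + b)/4 (s(b) = -√(b - 7)/4 = -√(-7 + b)/4)
T = -11 (T = -11 + 0 = -11)
(-3 - 18)/(7 + T) + s(-4)*Z(-1, 8) = (-3 - 18)/(7 - 11) + (-√(-7 - 4)/4)*(8*(-5 - 1)) = -21/(-4) + (-I*√11/4)*(8*(-6)) = -21*(-¼) - I*√11/4*(-48) = 21/4 - I*√11/4*(-48) = 21/4 + 12*I*√11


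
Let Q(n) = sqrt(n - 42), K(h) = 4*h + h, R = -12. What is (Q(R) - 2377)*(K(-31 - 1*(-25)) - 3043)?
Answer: 7304521 - 9219*I*sqrt(6) ≈ 7.3045e+6 - 22582.0*I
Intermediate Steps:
K(h) = 5*h
Q(n) = sqrt(-42 + n)
(Q(R) - 2377)*(K(-31 - 1*(-25)) - 3043) = (sqrt(-42 - 12) - 2377)*(5*(-31 - 1*(-25)) - 3043) = (sqrt(-54) - 2377)*(5*(-31 + 25) - 3043) = (3*I*sqrt(6) - 2377)*(5*(-6) - 3043) = (-2377 + 3*I*sqrt(6))*(-30 - 3043) = (-2377 + 3*I*sqrt(6))*(-3073) = 7304521 - 9219*I*sqrt(6)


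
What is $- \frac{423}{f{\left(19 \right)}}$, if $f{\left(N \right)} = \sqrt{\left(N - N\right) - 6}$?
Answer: $\frac{141 i \sqrt{6}}{2} \approx 172.69 i$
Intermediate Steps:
$f{\left(N \right)} = i \sqrt{6}$ ($f{\left(N \right)} = \sqrt{0 - 6} = \sqrt{-6} = i \sqrt{6}$)
$- \frac{423}{f{\left(19 \right)}} = - \frac{423}{i \sqrt{6}} = - 423 \left(- \frac{i \sqrt{6}}{6}\right) = \frac{141 i \sqrt{6}}{2}$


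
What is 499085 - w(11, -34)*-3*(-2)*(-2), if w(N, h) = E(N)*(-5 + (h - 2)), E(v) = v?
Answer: 493673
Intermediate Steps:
w(N, h) = N*(-7 + h) (w(N, h) = N*(-5 + (h - 2)) = N*(-5 + (-2 + h)) = N*(-7 + h))
499085 - w(11, -34)*-3*(-2)*(-2) = 499085 - 11*(-7 - 34)*-3*(-2)*(-2) = 499085 - 11*(-41)*6*(-2) = 499085 - (-451)*(-12) = 499085 - 1*5412 = 499085 - 5412 = 493673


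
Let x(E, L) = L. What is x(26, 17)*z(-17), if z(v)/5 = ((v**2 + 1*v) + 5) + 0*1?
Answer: 23545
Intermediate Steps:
z(v) = 25 + 5*v + 5*v**2 (z(v) = 5*(((v**2 + 1*v) + 5) + 0*1) = 5*(((v**2 + v) + 5) + 0) = 5*(((v + v**2) + 5) + 0) = 5*((5 + v + v**2) + 0) = 5*(5 + v + v**2) = 25 + 5*v + 5*v**2)
x(26, 17)*z(-17) = 17*(25 + 5*(-17) + 5*(-17)**2) = 17*(25 - 85 + 5*289) = 17*(25 - 85 + 1445) = 17*1385 = 23545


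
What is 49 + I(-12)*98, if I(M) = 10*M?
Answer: -11711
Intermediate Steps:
49 + I(-12)*98 = 49 + (10*(-12))*98 = 49 - 120*98 = 49 - 11760 = -11711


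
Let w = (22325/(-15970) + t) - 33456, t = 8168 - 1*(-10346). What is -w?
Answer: 47729213/3194 ≈ 14943.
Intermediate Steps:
t = 18514 (t = 8168 + 10346 = 18514)
w = -47729213/3194 (w = (22325/(-15970) + 18514) - 33456 = (22325*(-1/15970) + 18514) - 33456 = (-4465/3194 + 18514) - 33456 = 59129251/3194 - 33456 = -47729213/3194 ≈ -14943.)
-w = -1*(-47729213/3194) = 47729213/3194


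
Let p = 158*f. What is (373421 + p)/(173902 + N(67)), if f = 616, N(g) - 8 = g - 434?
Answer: 470749/173543 ≈ 2.7126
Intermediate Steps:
N(g) = -426 + g (N(g) = 8 + (g - 434) = 8 + (-434 + g) = -426 + g)
p = 97328 (p = 158*616 = 97328)
(373421 + p)/(173902 + N(67)) = (373421 + 97328)/(173902 + (-426 + 67)) = 470749/(173902 - 359) = 470749/173543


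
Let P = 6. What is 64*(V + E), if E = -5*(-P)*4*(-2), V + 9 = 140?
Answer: -6976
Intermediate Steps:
V = 131 (V = -9 + 140 = 131)
E = -240 (E = -5*(-1*6)*4*(-2) = -(-30)*4*(-2) = -5*(-24)*(-2) = 120*(-2) = -240)
64*(V + E) = 64*(131 - 240) = 64*(-109) = -6976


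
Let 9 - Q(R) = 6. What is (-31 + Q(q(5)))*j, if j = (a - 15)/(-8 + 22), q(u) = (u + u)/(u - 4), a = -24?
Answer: 78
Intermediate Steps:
q(u) = 2*u/(-4 + u) (q(u) = (2*u)/(-4 + u) = 2*u/(-4 + u))
Q(R) = 3 (Q(R) = 9 - 1*6 = 9 - 6 = 3)
j = -39/14 (j = (-24 - 15)/(-8 + 22) = -39/14 ≈ -2.7857)
(-31 + Q(q(5)))*j = (-31 + 3)*(-39/14) = -28*(-39/14) = 78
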